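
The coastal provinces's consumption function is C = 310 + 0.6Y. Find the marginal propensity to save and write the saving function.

MPS = 1 − MPC = 1 − 0.6 = 0.4
S = Y − C = -310 + 0.4Y

MPS = 0.4; S = -310 + 0.4Y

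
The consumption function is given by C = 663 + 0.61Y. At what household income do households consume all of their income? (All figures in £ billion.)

Y = 1700

At break-even, C = Y: 663 + 0.61Y = Y
0.39Y = 663, so Y = 663/0.39 = 1700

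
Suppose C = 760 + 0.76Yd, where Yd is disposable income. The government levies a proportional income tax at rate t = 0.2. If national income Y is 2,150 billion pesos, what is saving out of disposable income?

Yd = (1 − 0.2)(2150) = 0.8(2150) = 1720
C = 760 + 0.76(1720) = 760 + 1307.2 = 2067.2
S = Yd − C = 1720 − 2067.2 = -347.2

S = -347.2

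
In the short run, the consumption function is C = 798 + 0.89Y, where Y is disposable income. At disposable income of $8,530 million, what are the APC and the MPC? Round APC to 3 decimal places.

MPC = 0.89 (the slope of the consumption function)
C = 798 + 0.89(8530) = 8389.7, so APC = 8389.7/8530 = 0.984

APC = 0.984; MPC = 0.89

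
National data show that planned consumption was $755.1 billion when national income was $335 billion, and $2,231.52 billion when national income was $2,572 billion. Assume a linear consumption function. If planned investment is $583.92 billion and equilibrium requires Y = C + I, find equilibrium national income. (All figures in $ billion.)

Y = 3288

MPC = (2231.52 − 755.1)/(2572 − 335) = 1476.42/2237 = 0.66
a = 755.1 − 0.66(335) = 534
Equilibrium: Y = 534 + 0.66Y + 583.92
0.34Y = 1117.92, so Y = 1117.92/0.34 = 3288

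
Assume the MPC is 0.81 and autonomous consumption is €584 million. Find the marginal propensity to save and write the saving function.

MPS = 0.19; S = -584 + 0.19Y

MPS = 1 − MPC = 1 − 0.81 = 0.19
S = Y − C = -584 + 0.19Y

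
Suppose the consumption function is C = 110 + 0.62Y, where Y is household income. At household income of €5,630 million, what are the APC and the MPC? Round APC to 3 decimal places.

APC = 0.640; MPC = 0.62

MPC = 0.62 (the slope of the consumption function)
C = 110 + 0.62(5630) = 3600.6, so APC = 3600.6/5630 = 0.640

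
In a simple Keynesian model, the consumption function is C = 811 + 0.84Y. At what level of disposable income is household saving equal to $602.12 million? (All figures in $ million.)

S = Y − C = -811 + 0.16Y
-811 + 0.16Y = 602.12, so 0.16Y = 1413.12 and Y = 8832

Y = 8832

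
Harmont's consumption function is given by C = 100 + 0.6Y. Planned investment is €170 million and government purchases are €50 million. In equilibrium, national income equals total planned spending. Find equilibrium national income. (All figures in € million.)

Y = 800

Y = C + I + G = 100 + 0.6Y + 170 + 50
Y − 0.6Y = 320
0.4Y = 320, so Y = 320/0.4 = 800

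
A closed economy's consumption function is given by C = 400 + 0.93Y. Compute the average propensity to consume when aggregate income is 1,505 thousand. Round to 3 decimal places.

C = 400 + 0.93(1505) = 1799.65
APC = C/Y = 1799.65/1505 = 1.196

APC = 1.196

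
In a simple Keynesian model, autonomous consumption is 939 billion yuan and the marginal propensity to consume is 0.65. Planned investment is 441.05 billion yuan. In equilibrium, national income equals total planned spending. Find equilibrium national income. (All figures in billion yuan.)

Y = 3943

Y = C + I = 939 + 0.65Y + 441.05
Y − 0.65Y = 1380.05
0.35Y = 1380.05, so Y = 1380.05/0.35 = 3943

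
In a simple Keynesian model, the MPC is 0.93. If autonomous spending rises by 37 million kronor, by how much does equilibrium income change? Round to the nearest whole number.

ΔY ≈ 529

The multiplier is 1/(1 − MPC) = 1/0.07.
ΔY = 37/0.07 = 528.57 ≈ 529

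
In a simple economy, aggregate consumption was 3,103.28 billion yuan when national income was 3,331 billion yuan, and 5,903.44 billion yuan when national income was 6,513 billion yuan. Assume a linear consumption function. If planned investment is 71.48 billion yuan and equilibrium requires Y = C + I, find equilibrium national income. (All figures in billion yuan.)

MPC = (5903.44 − 3103.28)/(6513 − 3331) = 2800.16/3182 = 0.88
a = 3103.28 − 0.88(3331) = 172
Equilibrium: Y = 172 + 0.88Y + 71.48
0.12Y = 243.48, so Y = 243.48/0.12 = 2029

Y = 2029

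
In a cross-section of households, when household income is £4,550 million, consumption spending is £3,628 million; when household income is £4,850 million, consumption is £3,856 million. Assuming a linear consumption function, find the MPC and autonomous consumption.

MPC = 0.76; a = 170

MPC = ΔC/ΔY = (3856 − 3628)/(4850 − 4550) = 228/300 = 0.76
a = C − MPC·Y = 3628 − 0.76(4550) = 3628 − 3458 = 170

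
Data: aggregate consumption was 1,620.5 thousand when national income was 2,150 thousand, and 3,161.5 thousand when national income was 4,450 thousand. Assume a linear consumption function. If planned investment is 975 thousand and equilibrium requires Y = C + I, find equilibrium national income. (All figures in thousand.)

MPC = (3161.5 − 1620.5)/(4450 − 2150) = 1541/2300 = 0.67
a = 1620.5 − 0.67(2150) = 180
Equilibrium: Y = 180 + 0.67Y + 975
0.33Y = 1155, so Y = 1155/0.33 = 3500

Y = 3500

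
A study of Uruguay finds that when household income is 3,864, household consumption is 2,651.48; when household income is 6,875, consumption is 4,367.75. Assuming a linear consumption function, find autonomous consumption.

MPC = ΔC/ΔY = (4367.75 − 2651.48)/(6875 − 3864) = 1716.27/3011 = 0.57
a = C − MPC·Y = 2651.48 − 0.57(3864) = 2651.48 − 2202.48 = 449

a = 449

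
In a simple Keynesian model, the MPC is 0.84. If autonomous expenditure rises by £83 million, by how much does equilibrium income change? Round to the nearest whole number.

ΔY ≈ 519

The multiplier is 1/(1 − MPC) = 1/0.16.
ΔY = 83/0.16 = 518.75 ≈ 519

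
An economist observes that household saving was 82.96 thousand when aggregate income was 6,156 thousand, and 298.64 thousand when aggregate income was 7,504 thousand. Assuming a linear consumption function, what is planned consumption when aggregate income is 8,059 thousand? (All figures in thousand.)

C = 7671.56

MPS = ΔS/ΔY = (298.64 − 82.96)/(7504 − 6156) = 215.68/1348 = 0.16
MPC = 1 − MPS = 0.84
Autonomous saving = 82.96 − 0.16(6156) = -902, so a = 902
C = 902 + 0.84(8059) = 902 + 6769.56 = 7671.56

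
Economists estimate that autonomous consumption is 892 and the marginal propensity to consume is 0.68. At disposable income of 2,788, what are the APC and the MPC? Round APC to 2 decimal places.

MPC = 0.68 (the slope of the consumption function)
C = 892 + 0.68(2788) = 2787.84, so APC = 2787.84/2788 = 1.00

APC = 1.00; MPC = 0.68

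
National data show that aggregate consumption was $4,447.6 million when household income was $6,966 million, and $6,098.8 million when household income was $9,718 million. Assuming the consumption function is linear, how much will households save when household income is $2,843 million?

S = 869.2

MPC = (6098.8 − 4447.6)/(9718 − 6966) = 1651.2/2752 = 0.6
a = 4447.6 − 0.6(6966) = 4447.6 − 4179.6 = 268
C = 268 + 0.6(2843) = 1973.8
S = 2843 − 1973.8 = 869.2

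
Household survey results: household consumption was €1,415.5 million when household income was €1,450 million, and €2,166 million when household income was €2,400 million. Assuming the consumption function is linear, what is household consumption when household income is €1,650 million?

C = 1573.5

MPC = (2166 − 1415.5)/(2400 − 1450) = 750.5/950 = 0.79
a = 1415.5 − 0.79(1450) = 1415.5 − 1145.5 = 270
C = 270 + 0.79(1650) = 270 + 1303.5 = 1573.5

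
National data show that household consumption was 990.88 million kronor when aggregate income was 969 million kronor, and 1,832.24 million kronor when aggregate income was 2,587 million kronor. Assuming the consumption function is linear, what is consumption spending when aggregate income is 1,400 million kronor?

MPC = (1832.24 − 990.88)/(2587 − 969) = 841.36/1618 = 0.52
a = 990.88 − 0.52(969) = 990.88 − 503.88 = 487
C = 487 + 0.52(1400) = 487 + 728 = 1215

C = 1215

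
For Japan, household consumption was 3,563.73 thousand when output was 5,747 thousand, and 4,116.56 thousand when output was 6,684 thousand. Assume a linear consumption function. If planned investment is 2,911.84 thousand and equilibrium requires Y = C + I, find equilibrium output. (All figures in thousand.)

MPC = (4116.56 − 3563.73)/(6684 − 5747) = 552.83/937 = 0.59
a = 3563.73 − 0.59(5747) = 173
Equilibrium: Y = 173 + 0.59Y + 2911.84
0.41Y = 3084.84, so Y = 3084.84/0.41 = 7524

Y = 7524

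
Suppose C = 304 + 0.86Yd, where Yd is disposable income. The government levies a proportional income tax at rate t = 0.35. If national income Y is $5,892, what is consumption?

Yd = (1 − 0.35)(5892) = 0.65(5892) = 3829.8
C = 304 + 0.86(3829.8) = 304 + 3293.628 = 3597.628

C = 3597.628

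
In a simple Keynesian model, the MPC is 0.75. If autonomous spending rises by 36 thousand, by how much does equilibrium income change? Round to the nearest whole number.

ΔY ≈ 144

The multiplier is 1/(1 − MPC) = 1/0.25.
ΔY = 36/0.25 = 144.00 ≈ 144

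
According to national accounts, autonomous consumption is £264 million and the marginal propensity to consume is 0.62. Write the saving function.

S = Y − C = Y − (264 + 0.62Y) = -264 + (1 − 0.62)Y

S = -264 + 0.38Y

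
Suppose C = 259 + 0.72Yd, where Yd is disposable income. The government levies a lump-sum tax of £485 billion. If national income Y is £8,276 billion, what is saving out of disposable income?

Yd = Y − T = 8276 − 485 = 7791
C = 259 + 0.72(7791) = 259 + 5609.52 = 5868.52
S = Yd − C = 7791 − 5868.52 = 1922.48

S = 1922.48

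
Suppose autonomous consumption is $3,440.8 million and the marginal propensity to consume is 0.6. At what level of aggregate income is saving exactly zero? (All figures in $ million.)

Y = 8602

At break-even, C = Y: 3440.8 + 0.6Y = Y
0.4Y = 3440.8, so Y = 3440.8/0.4 = 8602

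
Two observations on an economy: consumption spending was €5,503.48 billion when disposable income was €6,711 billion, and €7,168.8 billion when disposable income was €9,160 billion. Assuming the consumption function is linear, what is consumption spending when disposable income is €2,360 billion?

C = 2544.8

MPC = (7168.8 − 5503.48)/(9160 − 6711) = 1665.32/2449 = 0.68
a = 5503.48 − 0.68(6711) = 5503.48 − 4563.48 = 940
C = 940 + 0.68(2360) = 940 + 1604.8 = 2544.8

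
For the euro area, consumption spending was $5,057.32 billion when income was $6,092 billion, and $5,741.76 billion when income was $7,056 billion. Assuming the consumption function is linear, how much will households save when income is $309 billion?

S = -642.39

MPC = (5741.76 − 5057.32)/(7056 − 6092) = 684.44/964 = 0.71
a = 5057.32 − 0.71(6092) = 5057.32 − 4325.32 = 732
C = 732 + 0.71(309) = 951.39
S = 309 − 951.39 = -642.39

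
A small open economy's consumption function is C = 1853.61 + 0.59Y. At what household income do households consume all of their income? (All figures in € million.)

At break-even, C = Y: 1853.61 + 0.59Y = Y
0.41Y = 1853.61, so Y = 1853.61/0.41 = 4521

Y = 4521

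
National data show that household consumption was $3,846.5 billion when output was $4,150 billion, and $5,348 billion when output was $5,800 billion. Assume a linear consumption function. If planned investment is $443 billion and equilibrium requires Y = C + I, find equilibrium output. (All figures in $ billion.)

MPC = (5348 − 3846.5)/(5800 − 4150) = 1501.5/1650 = 0.91
a = 3846.5 − 0.91(4150) = 70
Equilibrium: Y = 70 + 0.91Y + 443
0.09Y = 513, so Y = 513/0.09 = 5700

Y = 5700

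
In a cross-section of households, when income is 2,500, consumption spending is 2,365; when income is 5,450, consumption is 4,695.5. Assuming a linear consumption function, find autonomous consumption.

a = 390

MPC = ΔC/ΔY = (4695.5 − 2365)/(5450 − 2500) = 2330.5/2950 = 0.79
a = C − MPC·Y = 2365 − 0.79(2500) = 2365 − 1975 = 390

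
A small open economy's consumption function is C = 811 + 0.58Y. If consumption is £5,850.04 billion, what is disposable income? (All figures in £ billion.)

Y = 8688

811 + 0.58Y = 5850.04
0.58Y = 5039.04, so Y = 5039.04/0.58 = 8688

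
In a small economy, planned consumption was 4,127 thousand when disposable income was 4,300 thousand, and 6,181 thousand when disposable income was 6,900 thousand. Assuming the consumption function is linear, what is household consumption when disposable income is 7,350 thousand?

MPC = (6181 − 4127)/(6900 − 4300) = 2054/2600 = 0.79
a = 4127 − 0.79(4300) = 4127 − 3397 = 730
C = 730 + 0.79(7350) = 730 + 5806.5 = 6536.5

C = 6536.5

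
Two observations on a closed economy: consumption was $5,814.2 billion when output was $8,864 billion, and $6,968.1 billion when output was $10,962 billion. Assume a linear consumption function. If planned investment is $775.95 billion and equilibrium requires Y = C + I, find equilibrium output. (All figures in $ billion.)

MPC = (6968.1 − 5814.2)/(10962 − 8864) = 1153.9/2098 = 0.55
a = 5814.2 − 0.55(8864) = 939
Equilibrium: Y = 939 + 0.55Y + 775.95
0.45Y = 1714.95, so Y = 1714.95/0.45 = 3811

Y = 3811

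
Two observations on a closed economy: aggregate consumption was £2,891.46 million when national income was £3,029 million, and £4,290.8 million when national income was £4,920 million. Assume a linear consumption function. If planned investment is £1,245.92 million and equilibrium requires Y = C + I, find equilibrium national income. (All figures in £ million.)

Y = 7292

MPC = (4290.8 − 2891.46)/(4920 − 3029) = 1399.34/1891 = 0.74
a = 2891.46 − 0.74(3029) = 650
Equilibrium: Y = 650 + 0.74Y + 1245.92
0.26Y = 1895.92, so Y = 1895.92/0.26 = 7292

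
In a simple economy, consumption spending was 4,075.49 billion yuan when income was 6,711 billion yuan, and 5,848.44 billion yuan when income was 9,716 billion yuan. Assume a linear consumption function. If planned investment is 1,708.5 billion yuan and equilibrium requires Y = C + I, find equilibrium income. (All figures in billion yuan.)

Y = 4450

MPC = (5848.44 − 4075.49)/(9716 − 6711) = 1772.95/3005 = 0.59
a = 4075.49 − 0.59(6711) = 116
Equilibrium: Y = 116 + 0.59Y + 1708.5
0.41Y = 1824.5, so Y = 1824.5/0.41 = 4450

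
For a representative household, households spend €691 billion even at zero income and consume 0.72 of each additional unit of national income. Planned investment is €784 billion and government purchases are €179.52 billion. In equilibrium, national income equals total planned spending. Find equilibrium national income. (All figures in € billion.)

Y = 5909

Y = C + I + G = 691 + 0.72Y + 784 + 179.52
Y − 0.72Y = 1654.52
0.28Y = 1654.52, so Y = 1654.52/0.28 = 5909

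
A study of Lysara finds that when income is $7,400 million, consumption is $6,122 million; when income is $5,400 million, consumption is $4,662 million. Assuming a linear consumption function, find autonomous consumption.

MPC = ΔC/ΔY = (6122 − 4662)/(7400 − 5400) = 1460/2000 = 0.73
a = C − MPC·Y = 4662 − 0.73(5400) = 4662 − 3942 = 720

a = 720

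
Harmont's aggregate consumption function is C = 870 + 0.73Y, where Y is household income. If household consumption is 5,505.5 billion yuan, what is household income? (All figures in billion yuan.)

870 + 0.73Y = 5505.5
0.73Y = 4635.5, so Y = 4635.5/0.73 = 6350

Y = 6350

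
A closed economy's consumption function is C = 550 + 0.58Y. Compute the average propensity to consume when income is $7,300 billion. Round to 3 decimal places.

APC = 0.655

C = 550 + 0.58(7300) = 4784
APC = C/Y = 4784/7300 = 0.655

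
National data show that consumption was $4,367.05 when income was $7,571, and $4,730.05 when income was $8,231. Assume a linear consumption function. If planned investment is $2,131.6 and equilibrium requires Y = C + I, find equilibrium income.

Y = 5188

MPC = (4730.05 − 4367.05)/(8231 − 7571) = 363/660 = 0.55
a = 4367.05 − 0.55(7571) = 203
Equilibrium: Y = 203 + 0.55Y + 2131.6
0.45Y = 2334.6, so Y = 2334.6/0.45 = 5188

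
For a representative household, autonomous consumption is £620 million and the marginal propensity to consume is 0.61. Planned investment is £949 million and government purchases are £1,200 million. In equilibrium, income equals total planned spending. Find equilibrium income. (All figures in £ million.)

Y = C + I + G = 620 + 0.61Y + 949 + 1200
Y − 0.61Y = 2769
0.39Y = 2769, so Y = 2769/0.39 = 7100

Y = 7100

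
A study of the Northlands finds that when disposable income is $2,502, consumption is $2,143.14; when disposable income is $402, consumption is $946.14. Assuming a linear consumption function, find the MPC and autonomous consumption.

MPC = 0.57; a = 717

MPC = ΔC/ΔY = (2143.14 − 946.14)/(2502 − 402) = 1197/2100 = 0.57
a = C − MPC·Y = 946.14 − 0.57(402) = 946.14 − 229.14 = 717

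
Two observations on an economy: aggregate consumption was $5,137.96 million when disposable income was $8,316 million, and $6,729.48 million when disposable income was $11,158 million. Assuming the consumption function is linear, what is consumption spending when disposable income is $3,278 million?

MPC = (6729.48 − 5137.96)/(11158 − 8316) = 1591.52/2842 = 0.56
a = 5137.96 − 0.56(8316) = 5137.96 − 4656.96 = 481
C = 481 + 0.56(3278) = 481 + 1835.68 = 2316.68

C = 2316.68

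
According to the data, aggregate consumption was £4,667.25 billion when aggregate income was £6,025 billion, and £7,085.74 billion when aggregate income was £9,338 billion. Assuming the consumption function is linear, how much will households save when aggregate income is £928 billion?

S = -18.44

MPC = (7085.74 − 4667.25)/(9338 − 6025) = 2418.49/3313 = 0.73
a = 4667.25 − 0.73(6025) = 4667.25 − 4398.25 = 269
C = 269 + 0.73(928) = 946.44
S = 928 − 946.44 = -18.44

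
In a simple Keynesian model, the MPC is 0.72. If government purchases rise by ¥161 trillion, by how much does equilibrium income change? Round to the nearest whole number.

ΔY ≈ 575

The multiplier is 1/(1 − MPC) = 1/0.28.
ΔY = 161/0.28 = 575.00 ≈ 575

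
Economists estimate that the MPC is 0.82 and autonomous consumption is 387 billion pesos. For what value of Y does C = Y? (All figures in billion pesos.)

Y = 2150

At break-even, C = Y: 387 + 0.82Y = Y
0.18Y = 387, so Y = 387/0.18 = 2150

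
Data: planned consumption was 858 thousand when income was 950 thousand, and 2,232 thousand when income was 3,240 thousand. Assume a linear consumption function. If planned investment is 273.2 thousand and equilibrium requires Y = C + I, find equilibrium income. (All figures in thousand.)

MPC = (2232 − 858)/(3240 − 950) = 1374/2290 = 0.6
a = 858 − 0.6(950) = 288
Equilibrium: Y = 288 + 0.6Y + 273.2
0.4Y = 561.2, so Y = 561.2/0.4 = 1403

Y = 1403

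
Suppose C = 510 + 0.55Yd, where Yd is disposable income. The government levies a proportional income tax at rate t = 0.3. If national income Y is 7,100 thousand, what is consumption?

Yd = (1 − 0.3)(7100) = 0.7(7100) = 4970
C = 510 + 0.55(4970) = 510 + 2733.5 = 3243.5

C = 3243.5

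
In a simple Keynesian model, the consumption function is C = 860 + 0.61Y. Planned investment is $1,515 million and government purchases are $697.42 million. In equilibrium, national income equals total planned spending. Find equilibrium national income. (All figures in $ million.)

Y = 7878

Y = C + I + G = 860 + 0.61Y + 1515 + 697.42
Y − 0.61Y = 3072.42
0.39Y = 3072.42, so Y = 3072.42/0.39 = 7878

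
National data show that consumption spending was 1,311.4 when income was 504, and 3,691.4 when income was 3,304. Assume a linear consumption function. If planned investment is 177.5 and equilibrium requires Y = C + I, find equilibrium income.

Y = 7070

MPC = (3691.4 − 1311.4)/(3304 − 504) = 2380/2800 = 0.85
a = 1311.4 − 0.85(504) = 883
Equilibrium: Y = 883 + 0.85Y + 177.5
0.15Y = 1060.5, so Y = 1060.5/0.15 = 7070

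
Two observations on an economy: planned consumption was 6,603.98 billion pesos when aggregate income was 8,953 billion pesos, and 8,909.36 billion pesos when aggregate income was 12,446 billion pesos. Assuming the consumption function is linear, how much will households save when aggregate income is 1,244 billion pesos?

S = -272.04

MPC = (8909.36 − 6603.98)/(12446 − 8953) = 2305.38/3493 = 0.66
a = 6603.98 − 0.66(8953) = 6603.98 − 5908.98 = 695
C = 695 + 0.66(1244) = 1516.04
S = 1244 − 1516.04 = -272.04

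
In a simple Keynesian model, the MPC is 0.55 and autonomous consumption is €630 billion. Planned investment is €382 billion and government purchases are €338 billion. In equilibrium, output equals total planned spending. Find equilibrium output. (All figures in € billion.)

Y = 3000

Y = C + I + G = 630 + 0.55Y + 382 + 338
Y − 0.55Y = 1350
0.45Y = 1350, so Y = 1350/0.45 = 3000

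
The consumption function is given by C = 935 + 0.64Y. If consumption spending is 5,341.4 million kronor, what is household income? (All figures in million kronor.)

Y = 6885

935 + 0.64Y = 5341.4
0.64Y = 4406.4, so Y = 4406.4/0.64 = 6885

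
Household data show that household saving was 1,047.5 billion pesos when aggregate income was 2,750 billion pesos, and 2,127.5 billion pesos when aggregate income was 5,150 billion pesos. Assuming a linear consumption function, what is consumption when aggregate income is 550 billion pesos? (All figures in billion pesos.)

C = 492.5

MPS = ΔS/ΔY = (2127.5 − 1047.5)/(5150 − 2750) = 1080/2400 = 0.45
MPC = 1 − MPS = 0.55
Autonomous saving = 1047.5 − 0.45(2750) = -190, so a = 190
C = 190 + 0.55(550) = 190 + 302.5 = 492.5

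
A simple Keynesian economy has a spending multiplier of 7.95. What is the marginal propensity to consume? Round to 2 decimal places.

k = 1/(1 − MPC), so 1 − MPC = 1/k = 1/7.95 = 0.1258
MPC = 1 − 0.1258 = 0.87

MPC = 0.87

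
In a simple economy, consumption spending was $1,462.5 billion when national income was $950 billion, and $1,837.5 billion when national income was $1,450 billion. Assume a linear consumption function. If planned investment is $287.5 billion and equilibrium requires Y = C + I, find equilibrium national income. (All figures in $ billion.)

MPC = (1837.5 − 1462.5)/(1450 − 950) = 375/500 = 0.75
a = 1462.5 − 0.75(950) = 750
Equilibrium: Y = 750 + 0.75Y + 287.5
0.25Y = 1037.5, so Y = 1037.5/0.25 = 4150

Y = 4150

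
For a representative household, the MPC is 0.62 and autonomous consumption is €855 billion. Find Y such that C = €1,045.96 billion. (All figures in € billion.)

855 + 0.62Y = 1045.96
0.62Y = 190.96, so Y = 190.96/0.62 = 308

Y = 308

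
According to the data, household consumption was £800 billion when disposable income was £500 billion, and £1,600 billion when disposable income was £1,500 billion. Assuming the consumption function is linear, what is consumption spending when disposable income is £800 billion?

C = 1040

MPC = (1600 − 800)/(1500 − 500) = 800/1000 = 0.8
a = 800 − 0.8(500) = 800 − 400 = 400
C = 400 + 0.8(800) = 400 + 640 = 1040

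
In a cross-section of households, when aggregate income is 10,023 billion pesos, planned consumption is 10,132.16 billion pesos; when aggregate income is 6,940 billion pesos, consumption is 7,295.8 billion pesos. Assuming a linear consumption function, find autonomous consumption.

a = 911

MPC = ΔC/ΔY = (10132.16 − 7295.8)/(10023 − 6940) = 2836.36/3083 = 0.92
a = C − MPC·Y = 7295.8 − 0.92(6940) = 7295.8 − 6384.8 = 911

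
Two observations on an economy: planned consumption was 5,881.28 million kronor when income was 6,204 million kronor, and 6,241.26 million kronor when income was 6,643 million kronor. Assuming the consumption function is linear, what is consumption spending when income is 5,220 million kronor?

MPC = (6241.26 − 5881.28)/(6643 − 6204) = 359.98/439 = 0.82
a = 5881.28 − 0.82(6204) = 5881.28 − 5087.28 = 794
C = 794 + 0.82(5220) = 794 + 4280.4 = 5074.4

C = 5074.4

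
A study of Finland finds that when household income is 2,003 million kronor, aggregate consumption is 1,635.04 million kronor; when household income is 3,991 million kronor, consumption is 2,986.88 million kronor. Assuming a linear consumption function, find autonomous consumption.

MPC = ΔC/ΔY = (2986.88 − 1635.04)/(3991 − 2003) = 1351.84/1988 = 0.68
a = C − MPC·Y = 1635.04 − 0.68(2003) = 1635.04 − 1362.04 = 273

a = 273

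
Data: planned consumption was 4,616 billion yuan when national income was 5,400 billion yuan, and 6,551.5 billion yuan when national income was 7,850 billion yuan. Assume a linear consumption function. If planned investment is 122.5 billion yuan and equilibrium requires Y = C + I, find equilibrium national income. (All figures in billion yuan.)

Y = 2250

MPC = (6551.5 − 4616)/(7850 − 5400) = 1935.5/2450 = 0.79
a = 4616 − 0.79(5400) = 350
Equilibrium: Y = 350 + 0.79Y + 122.5
0.21Y = 472.5, so Y = 472.5/0.21 = 2250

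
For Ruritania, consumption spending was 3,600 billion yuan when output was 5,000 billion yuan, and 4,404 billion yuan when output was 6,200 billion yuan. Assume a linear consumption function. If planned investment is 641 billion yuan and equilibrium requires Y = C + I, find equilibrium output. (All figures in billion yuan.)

Y = 2700

MPC = (4404 − 3600)/(6200 − 5000) = 804/1200 = 0.67
a = 3600 − 0.67(5000) = 250
Equilibrium: Y = 250 + 0.67Y + 641
0.33Y = 891, so Y = 891/0.33 = 2700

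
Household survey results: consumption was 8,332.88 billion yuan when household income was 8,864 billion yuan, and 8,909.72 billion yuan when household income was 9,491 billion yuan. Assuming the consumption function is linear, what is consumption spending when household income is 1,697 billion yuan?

MPC = (8909.72 − 8332.88)/(9491 − 8864) = 576.84/627 = 0.92
a = 8332.88 − 0.92(8864) = 8332.88 − 8154.88 = 178
C = 178 + 0.92(1697) = 178 + 1561.24 = 1739.24

C = 1739.24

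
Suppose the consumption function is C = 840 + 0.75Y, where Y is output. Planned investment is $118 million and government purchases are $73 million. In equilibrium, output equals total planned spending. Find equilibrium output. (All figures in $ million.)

Y = C + I + G = 840 + 0.75Y + 118 + 73
Y − 0.75Y = 1031
0.25Y = 1031, so Y = 1031/0.25 = 4124

Y = 4124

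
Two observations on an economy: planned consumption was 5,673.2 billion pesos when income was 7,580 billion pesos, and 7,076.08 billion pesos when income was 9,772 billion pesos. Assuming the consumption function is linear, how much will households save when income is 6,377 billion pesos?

MPC = (7076.08 − 5673.2)/(9772 − 7580) = 1402.88/2192 = 0.64
a = 5673.2 − 0.64(7580) = 5673.2 − 4851.2 = 822
C = 822 + 0.64(6377) = 4903.28
S = 6377 − 4903.28 = 1473.72

S = 1473.72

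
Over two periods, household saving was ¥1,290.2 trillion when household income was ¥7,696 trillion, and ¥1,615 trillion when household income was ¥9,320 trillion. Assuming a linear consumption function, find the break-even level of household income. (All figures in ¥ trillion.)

MPS = ΔS/ΔY = (1615 − 1290.2)/(9320 − 7696) = 324.8/1624 = 0.2
MPC = 1 − MPS = 0.8
From S(7696) = 1290.2: −a + 0.2(7696) = 1290.2, so a = 1539.2 − 1290.2 = 249
Break-even (S = 0): Y = a/MPS = 249/0.2 = 1245

Y = 1245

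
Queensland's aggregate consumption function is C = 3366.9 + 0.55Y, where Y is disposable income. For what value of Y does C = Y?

Y = 7482

At break-even, C = Y: 3366.9 + 0.55Y = Y
0.45Y = 3366.9, so Y = 3366.9/0.45 = 7482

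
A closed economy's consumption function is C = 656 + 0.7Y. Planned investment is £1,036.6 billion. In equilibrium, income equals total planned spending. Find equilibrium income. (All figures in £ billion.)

Y = 5642

Y = C + I = 656 + 0.7Y + 1036.6
Y − 0.7Y = 1692.6
0.3Y = 1692.6, so Y = 1692.6/0.3 = 5642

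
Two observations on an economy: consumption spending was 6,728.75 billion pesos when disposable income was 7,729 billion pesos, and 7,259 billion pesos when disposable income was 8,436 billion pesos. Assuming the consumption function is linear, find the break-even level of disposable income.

MPC = (7259 − 6728.75)/(8436 − 7729) = 530.25/707 = 0.75
a = 6728.75 − 0.75(7729) = 6728.75 − 5796.75 = 932
Break-even: Y = a/(1−MPC) = 932/0.25 = 3728

Y = 3728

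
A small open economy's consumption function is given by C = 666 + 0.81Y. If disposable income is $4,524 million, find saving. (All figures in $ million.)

S = 193.56

C = 666 + 0.81(4524) = 666 + 3664.44 = 4330.44
S = Y − C = 4524 − 4330.44 = 193.56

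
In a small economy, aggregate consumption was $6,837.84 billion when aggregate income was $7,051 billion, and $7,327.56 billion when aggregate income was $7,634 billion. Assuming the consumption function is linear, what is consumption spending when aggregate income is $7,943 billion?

C = 7587.12

MPC = (7327.56 − 6837.84)/(7634 − 7051) = 489.72/583 = 0.84
a = 6837.84 − 0.84(7051) = 6837.84 − 5922.84 = 915
C = 915 + 0.84(7943) = 915 + 6672.12 = 7587.12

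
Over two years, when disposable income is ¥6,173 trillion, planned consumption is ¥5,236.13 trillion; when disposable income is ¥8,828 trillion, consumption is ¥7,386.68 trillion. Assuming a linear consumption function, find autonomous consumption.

a = 236

MPC = ΔC/ΔY = (7386.68 − 5236.13)/(8828 − 6173) = 2150.55/2655 = 0.81
a = C − MPC·Y = 5236.13 − 0.81(6173) = 5236.13 − 5000.13 = 236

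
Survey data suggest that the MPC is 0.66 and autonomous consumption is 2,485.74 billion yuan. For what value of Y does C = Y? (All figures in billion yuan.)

At break-even, C = Y: 2485.74 + 0.66Y = Y
0.34Y = 2485.74, so Y = 2485.74/0.34 = 7311

Y = 7311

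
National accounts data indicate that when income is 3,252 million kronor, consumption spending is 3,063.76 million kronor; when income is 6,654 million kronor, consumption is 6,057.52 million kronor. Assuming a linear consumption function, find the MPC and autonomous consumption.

MPC = ΔC/ΔY = (6057.52 − 3063.76)/(6654 − 3252) = 2993.76/3402 = 0.88
a = C − MPC·Y = 3063.76 − 0.88(3252) = 3063.76 − 2861.76 = 202

MPC = 0.88; a = 202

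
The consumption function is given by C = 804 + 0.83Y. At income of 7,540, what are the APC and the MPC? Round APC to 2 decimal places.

APC = 0.94; MPC = 0.83

MPC = 0.83 (the slope of the consumption function)
C = 804 + 0.83(7540) = 7062.2, so APC = 7062.2/7540 = 0.94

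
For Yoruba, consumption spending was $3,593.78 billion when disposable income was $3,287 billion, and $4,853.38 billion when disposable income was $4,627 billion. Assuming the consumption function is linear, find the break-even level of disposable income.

Y = 8400

MPC = (4853.38 − 3593.78)/(4627 − 3287) = 1259.6/1340 = 0.94
a = 3593.78 − 0.94(3287) = 3593.78 − 3089.78 = 504
Break-even: Y = a/(1−MPC) = 504/0.06 = 8400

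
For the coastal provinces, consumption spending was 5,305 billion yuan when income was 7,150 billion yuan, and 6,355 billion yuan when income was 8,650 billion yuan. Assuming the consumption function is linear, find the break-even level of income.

MPC = (6355 − 5305)/(8650 − 7150) = 1050/1500 = 0.7
a = 5305 − 0.7(7150) = 5305 − 5005 = 300
Break-even: Y = a/(1−MPC) = 300/0.3 = 1000

Y = 1000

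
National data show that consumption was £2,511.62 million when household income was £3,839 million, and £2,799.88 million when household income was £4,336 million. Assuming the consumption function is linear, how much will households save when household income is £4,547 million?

MPC = (2799.88 − 2511.62)/(4336 − 3839) = 288.26/497 = 0.58
a = 2511.62 − 0.58(3839) = 2511.62 − 2226.62 = 285
C = 285 + 0.58(4547) = 2922.26
S = 4547 − 2922.26 = 1624.74

S = 1624.74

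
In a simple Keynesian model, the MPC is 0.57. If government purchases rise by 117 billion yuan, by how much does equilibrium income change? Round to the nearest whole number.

ΔY ≈ 272

The multiplier is 1/(1 − MPC) = 1/0.43.
ΔY = 117/0.43 = 272.09 ≈ 272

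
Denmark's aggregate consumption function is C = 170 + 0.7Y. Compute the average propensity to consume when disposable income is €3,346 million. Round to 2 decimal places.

APC = 0.75

C = 170 + 0.7(3346) = 2512.2
APC = C/Y = 2512.2/3346 = 0.75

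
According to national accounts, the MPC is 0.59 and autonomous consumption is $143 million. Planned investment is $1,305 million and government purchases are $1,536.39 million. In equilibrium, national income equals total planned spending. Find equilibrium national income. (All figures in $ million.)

Y = C + I + G = 143 + 0.59Y + 1305 + 1536.39
Y − 0.59Y = 2984.39
0.41Y = 2984.39, so Y = 2984.39/0.41 = 7279

Y = 7279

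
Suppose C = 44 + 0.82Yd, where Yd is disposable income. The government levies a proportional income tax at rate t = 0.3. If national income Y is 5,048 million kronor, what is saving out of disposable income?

Yd = (1 − 0.3)(5048) = 0.7(5048) = 3533.6
C = 44 + 0.82(3533.6) = 44 + 2897.552 = 2941.552
S = Yd − C = 3533.6 − 2941.552 = 592.048

S = 592.048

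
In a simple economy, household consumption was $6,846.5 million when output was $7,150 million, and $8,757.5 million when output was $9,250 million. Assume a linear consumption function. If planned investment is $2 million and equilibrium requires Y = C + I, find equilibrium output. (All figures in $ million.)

Y = 3800

MPC = (8757.5 − 6846.5)/(9250 − 7150) = 1911/2100 = 0.91
a = 6846.5 − 0.91(7150) = 340
Equilibrium: Y = 340 + 0.91Y + 2
0.09Y = 342, so Y = 342/0.09 = 3800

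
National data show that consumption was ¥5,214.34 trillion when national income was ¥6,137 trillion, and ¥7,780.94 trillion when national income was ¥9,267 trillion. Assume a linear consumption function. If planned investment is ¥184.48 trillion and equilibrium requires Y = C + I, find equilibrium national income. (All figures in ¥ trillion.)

Y = 2036

MPC = (7780.94 − 5214.34)/(9267 − 6137) = 2566.6/3130 = 0.82
a = 5214.34 − 0.82(6137) = 182
Equilibrium: Y = 182 + 0.82Y + 184.48
0.18Y = 366.48, so Y = 366.48/0.18 = 2036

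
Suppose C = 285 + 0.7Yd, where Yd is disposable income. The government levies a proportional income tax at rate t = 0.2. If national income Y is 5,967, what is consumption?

Yd = (1 − 0.2)(5967) = 0.8(5967) = 4773.6
C = 285 + 0.7(4773.6) = 285 + 3341.52 = 3626.52

C = 3626.52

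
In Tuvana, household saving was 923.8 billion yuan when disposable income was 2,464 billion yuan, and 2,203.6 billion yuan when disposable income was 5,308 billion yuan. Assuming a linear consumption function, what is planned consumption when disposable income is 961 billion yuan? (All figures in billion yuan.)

MPS = ΔS/ΔY = (2203.6 − 923.8)/(5308 − 2464) = 1279.8/2844 = 0.45
MPC = 1 − MPS = 0.55
Autonomous saving = 923.8 − 0.45(2464) = -185, so a = 185
C = 185 + 0.55(961) = 185 + 528.55 = 713.55

C = 713.55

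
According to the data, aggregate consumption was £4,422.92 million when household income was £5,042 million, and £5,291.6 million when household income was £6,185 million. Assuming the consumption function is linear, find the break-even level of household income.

Y = 2462.5

MPC = (5291.6 − 4422.92)/(6185 − 5042) = 868.68/1143 = 0.76
a = 4422.92 − 0.76(5042) = 4422.92 − 3831.92 = 591
Break-even: Y = a/(1−MPC) = 591/0.24 = 2462.5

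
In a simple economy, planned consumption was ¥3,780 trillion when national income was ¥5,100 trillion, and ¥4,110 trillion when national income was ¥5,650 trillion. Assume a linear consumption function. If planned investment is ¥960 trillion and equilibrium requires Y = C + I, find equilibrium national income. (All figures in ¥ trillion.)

MPC = (4110 − 3780)/(5650 − 5100) = 330/550 = 0.6
a = 3780 − 0.6(5100) = 720
Equilibrium: Y = 720 + 0.6Y + 960
0.4Y = 1680, so Y = 1680/0.4 = 4200

Y = 4200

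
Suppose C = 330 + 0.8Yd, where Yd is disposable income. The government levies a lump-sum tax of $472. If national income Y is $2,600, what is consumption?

Yd = Y − T = 2600 − 472 = 2128
C = 330 + 0.8(2128) = 330 + 1702.4 = 2032.4

C = 2032.4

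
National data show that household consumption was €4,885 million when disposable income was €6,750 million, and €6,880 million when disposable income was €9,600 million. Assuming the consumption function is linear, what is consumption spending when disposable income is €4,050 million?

MPC = (6880 − 4885)/(9600 − 6750) = 1995/2850 = 0.7
a = 4885 − 0.7(6750) = 4885 − 4725 = 160
C = 160 + 0.7(4050) = 160 + 2835 = 2995

C = 2995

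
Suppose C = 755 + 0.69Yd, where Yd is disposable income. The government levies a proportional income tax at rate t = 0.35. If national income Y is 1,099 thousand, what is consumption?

C = 1247.9015

Yd = (1 − 0.35)(1099) = 0.65(1099) = 714.35
C = 755 + 0.69(714.35) = 755 + 492.9015 = 1247.9015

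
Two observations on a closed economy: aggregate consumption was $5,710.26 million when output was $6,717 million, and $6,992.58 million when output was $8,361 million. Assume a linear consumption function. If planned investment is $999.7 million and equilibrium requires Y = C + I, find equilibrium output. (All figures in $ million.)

MPC = (6992.58 − 5710.26)/(8361 − 6717) = 1282.32/1644 = 0.78
a = 5710.26 − 0.78(6717) = 471
Equilibrium: Y = 471 + 0.78Y + 999.7
0.22Y = 1470.7, so Y = 1470.7/0.22 = 6685

Y = 6685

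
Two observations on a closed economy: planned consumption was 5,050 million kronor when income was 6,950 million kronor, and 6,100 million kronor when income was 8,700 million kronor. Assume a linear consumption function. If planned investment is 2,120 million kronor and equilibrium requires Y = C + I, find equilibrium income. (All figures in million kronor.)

MPC = (6100 − 5050)/(8700 − 6950) = 1050/1750 = 0.6
a = 5050 − 0.6(6950) = 880
Equilibrium: Y = 880 + 0.6Y + 2120
0.4Y = 3000, so Y = 3000/0.4 = 7500

Y = 7500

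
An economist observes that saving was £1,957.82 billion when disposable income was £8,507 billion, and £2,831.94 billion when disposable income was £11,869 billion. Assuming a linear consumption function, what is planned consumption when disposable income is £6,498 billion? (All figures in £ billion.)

MPS = ΔS/ΔY = (2831.94 − 1957.82)/(11869 − 8507) = 874.12/3362 = 0.26
MPC = 1 − MPS = 0.74
Autonomous saving = 1957.82 − 0.26(8507) = -254, so a = 254
C = 254 + 0.74(6498) = 254 + 4808.52 = 5062.52

C = 5062.52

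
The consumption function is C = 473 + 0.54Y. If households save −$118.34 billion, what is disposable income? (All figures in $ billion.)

Y = 771

S = Y − C = -473 + 0.46Y
-473 + 0.46Y = -118.34, so 0.46Y = 354.66 and Y = 771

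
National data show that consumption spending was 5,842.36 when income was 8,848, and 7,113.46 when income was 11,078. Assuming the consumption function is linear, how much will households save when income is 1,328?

S = -227.96

MPC = (7113.46 − 5842.36)/(11078 − 8848) = 1271.1/2230 = 0.57
a = 5842.36 − 0.57(8848) = 5842.36 − 5043.36 = 799
C = 799 + 0.57(1328) = 1555.96
S = 1328 − 1555.96 = -227.96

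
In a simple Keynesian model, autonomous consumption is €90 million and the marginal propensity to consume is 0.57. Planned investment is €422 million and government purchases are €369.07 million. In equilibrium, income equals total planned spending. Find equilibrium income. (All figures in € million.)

Y = C + I + G = 90 + 0.57Y + 422 + 369.07
Y − 0.57Y = 881.07
0.43Y = 881.07, so Y = 881.07/0.43 = 2049

Y = 2049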